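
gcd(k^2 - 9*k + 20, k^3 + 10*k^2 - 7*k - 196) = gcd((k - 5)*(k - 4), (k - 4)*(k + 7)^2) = k - 4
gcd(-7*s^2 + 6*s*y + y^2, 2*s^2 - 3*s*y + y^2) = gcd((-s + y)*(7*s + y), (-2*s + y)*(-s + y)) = -s + y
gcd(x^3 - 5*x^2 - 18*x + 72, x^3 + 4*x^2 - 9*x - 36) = x^2 + x - 12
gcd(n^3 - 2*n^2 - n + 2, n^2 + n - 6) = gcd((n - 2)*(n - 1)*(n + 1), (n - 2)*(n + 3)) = n - 2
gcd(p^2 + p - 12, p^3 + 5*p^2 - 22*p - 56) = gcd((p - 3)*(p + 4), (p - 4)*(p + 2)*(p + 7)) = 1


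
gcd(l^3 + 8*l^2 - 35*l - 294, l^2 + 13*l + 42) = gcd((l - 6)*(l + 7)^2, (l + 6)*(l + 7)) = l + 7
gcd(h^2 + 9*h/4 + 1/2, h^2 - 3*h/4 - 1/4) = h + 1/4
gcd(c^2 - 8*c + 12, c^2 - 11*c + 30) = c - 6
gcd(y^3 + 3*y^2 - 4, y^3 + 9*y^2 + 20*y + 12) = y + 2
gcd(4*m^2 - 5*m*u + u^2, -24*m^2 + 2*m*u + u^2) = -4*m + u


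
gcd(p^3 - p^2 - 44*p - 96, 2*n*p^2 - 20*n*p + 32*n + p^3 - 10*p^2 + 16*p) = p - 8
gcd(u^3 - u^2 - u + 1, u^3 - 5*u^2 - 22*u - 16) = u + 1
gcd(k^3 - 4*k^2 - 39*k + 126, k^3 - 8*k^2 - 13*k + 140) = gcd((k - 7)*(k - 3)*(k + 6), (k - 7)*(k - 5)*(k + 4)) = k - 7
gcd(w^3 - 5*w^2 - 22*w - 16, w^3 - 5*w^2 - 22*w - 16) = w^3 - 5*w^2 - 22*w - 16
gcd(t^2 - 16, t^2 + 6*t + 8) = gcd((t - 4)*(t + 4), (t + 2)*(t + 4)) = t + 4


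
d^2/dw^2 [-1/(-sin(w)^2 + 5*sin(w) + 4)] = (4*sin(w)^4 - 15*sin(w)^3 + 35*sin(w)^2 + 10*sin(w) - 58)/(5*sin(w) + cos(w)^2 + 3)^3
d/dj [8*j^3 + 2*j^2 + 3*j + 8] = 24*j^2 + 4*j + 3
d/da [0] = 0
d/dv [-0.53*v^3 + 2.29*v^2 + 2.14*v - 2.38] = -1.59*v^2 + 4.58*v + 2.14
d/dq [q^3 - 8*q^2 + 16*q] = 3*q^2 - 16*q + 16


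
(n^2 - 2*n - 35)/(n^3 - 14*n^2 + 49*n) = (n + 5)/(n*(n - 7))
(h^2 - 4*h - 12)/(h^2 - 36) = (h + 2)/(h + 6)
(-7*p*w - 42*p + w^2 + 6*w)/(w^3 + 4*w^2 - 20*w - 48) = (-7*p + w)/(w^2 - 2*w - 8)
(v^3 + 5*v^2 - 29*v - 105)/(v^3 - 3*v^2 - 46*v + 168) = (v^2 - 2*v - 15)/(v^2 - 10*v + 24)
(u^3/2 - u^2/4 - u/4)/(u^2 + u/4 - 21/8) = 2*u*(2*u^2 - u - 1)/(8*u^2 + 2*u - 21)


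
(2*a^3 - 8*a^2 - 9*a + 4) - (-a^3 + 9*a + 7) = 3*a^3 - 8*a^2 - 18*a - 3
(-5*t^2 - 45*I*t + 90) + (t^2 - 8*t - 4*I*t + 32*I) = -4*t^2 - 8*t - 49*I*t + 90 + 32*I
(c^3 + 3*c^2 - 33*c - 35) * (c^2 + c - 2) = c^5 + 4*c^4 - 32*c^3 - 74*c^2 + 31*c + 70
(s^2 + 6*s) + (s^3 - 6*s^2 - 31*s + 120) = s^3 - 5*s^2 - 25*s + 120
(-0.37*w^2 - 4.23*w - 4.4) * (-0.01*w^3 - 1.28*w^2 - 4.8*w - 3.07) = 0.0037*w^5 + 0.5159*w^4 + 7.2344*w^3 + 27.0719*w^2 + 34.1061*w + 13.508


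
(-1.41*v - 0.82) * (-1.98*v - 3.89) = 2.7918*v^2 + 7.1085*v + 3.1898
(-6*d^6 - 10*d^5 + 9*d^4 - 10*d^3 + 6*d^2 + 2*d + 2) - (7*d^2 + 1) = -6*d^6 - 10*d^5 + 9*d^4 - 10*d^3 - d^2 + 2*d + 1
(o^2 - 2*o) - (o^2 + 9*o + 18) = -11*o - 18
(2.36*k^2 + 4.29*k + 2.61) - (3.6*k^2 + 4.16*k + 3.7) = -1.24*k^2 + 0.13*k - 1.09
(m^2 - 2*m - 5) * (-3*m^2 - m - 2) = -3*m^4 + 5*m^3 + 15*m^2 + 9*m + 10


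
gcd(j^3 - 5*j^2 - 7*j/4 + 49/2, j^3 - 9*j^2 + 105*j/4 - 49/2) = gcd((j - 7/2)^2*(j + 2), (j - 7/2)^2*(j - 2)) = j^2 - 7*j + 49/4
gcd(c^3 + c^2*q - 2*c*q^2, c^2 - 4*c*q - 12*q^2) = c + 2*q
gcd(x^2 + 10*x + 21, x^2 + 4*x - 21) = x + 7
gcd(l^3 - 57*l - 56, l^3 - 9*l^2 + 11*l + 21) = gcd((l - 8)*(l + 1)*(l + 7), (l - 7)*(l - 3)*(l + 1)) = l + 1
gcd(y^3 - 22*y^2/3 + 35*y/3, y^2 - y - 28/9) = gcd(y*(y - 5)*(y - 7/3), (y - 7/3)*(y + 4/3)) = y - 7/3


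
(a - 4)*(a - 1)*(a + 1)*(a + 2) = a^4 - 2*a^3 - 9*a^2 + 2*a + 8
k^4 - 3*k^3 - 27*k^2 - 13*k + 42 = (k - 7)*(k - 1)*(k + 2)*(k + 3)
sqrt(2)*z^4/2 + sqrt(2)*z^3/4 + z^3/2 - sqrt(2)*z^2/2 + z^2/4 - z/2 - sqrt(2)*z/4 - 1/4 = (z - 1)*(z + 1/2)*(z + 1)*(sqrt(2)*z/2 + 1/2)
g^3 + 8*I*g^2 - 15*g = g*(g + 3*I)*(g + 5*I)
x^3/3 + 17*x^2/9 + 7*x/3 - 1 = (x/3 + 1)*(x - 1/3)*(x + 3)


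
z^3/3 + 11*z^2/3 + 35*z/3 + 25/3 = (z/3 + 1/3)*(z + 5)^2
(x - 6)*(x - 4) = x^2 - 10*x + 24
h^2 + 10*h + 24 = (h + 4)*(h + 6)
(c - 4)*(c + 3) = c^2 - c - 12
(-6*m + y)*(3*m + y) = -18*m^2 - 3*m*y + y^2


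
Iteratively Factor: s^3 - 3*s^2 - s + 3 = (s - 3)*(s^2 - 1) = (s - 3)*(s - 1)*(s + 1)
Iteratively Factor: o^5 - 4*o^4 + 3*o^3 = (o - 3)*(o^4 - o^3) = o*(o - 3)*(o^3 - o^2) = o^2*(o - 3)*(o^2 - o) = o^3*(o - 3)*(o - 1)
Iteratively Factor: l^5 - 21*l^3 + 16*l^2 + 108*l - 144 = (l + 3)*(l^4 - 3*l^3 - 12*l^2 + 52*l - 48) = (l - 2)*(l + 3)*(l^3 - l^2 - 14*l + 24) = (l - 2)*(l + 3)*(l + 4)*(l^2 - 5*l + 6) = (l - 2)^2*(l + 3)*(l + 4)*(l - 3)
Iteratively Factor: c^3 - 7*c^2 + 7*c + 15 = (c - 5)*(c^2 - 2*c - 3) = (c - 5)*(c - 3)*(c + 1)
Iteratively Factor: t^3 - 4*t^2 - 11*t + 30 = (t - 5)*(t^2 + t - 6) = (t - 5)*(t + 3)*(t - 2)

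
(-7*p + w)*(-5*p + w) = 35*p^2 - 12*p*w + w^2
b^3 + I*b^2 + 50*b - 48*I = (b - 6*I)*(b - I)*(b + 8*I)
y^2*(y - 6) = y^3 - 6*y^2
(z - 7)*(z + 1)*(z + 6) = z^3 - 43*z - 42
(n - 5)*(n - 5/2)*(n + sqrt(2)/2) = n^3 - 15*n^2/2 + sqrt(2)*n^2/2 - 15*sqrt(2)*n/4 + 25*n/2 + 25*sqrt(2)/4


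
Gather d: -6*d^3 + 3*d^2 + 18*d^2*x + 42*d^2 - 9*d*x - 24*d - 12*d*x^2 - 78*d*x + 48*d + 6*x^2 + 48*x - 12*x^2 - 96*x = -6*d^3 + d^2*(18*x + 45) + d*(-12*x^2 - 87*x + 24) - 6*x^2 - 48*x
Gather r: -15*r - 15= -15*r - 15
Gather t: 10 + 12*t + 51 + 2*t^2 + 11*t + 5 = 2*t^2 + 23*t + 66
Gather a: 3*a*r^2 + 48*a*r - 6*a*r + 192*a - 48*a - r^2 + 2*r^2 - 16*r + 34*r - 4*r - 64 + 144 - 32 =a*(3*r^2 + 42*r + 144) + r^2 + 14*r + 48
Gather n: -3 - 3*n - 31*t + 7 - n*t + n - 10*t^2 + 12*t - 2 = n*(-t - 2) - 10*t^2 - 19*t + 2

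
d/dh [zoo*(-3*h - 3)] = zoo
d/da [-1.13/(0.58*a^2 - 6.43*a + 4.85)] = (1.3108*a - 7.2659)/(0.58*a^2 - 6.43*a + 4.85)^2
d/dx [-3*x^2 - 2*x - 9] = -6*x - 2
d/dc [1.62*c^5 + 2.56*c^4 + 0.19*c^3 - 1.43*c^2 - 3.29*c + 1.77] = 8.1*c^4 + 10.24*c^3 + 0.57*c^2 - 2.86*c - 3.29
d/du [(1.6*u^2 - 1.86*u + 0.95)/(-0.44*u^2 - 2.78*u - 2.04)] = (-5.2664*u^2 - 5.692*u + 6.4354)/(0.1936*u^4 + 2.4464*u^3 + 9.5236*u^2 + 11.3424*u + 4.1616)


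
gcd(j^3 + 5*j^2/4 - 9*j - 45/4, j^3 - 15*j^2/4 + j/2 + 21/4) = j - 3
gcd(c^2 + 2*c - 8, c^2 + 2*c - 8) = c^2 + 2*c - 8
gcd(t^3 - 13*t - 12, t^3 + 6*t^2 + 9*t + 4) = t + 1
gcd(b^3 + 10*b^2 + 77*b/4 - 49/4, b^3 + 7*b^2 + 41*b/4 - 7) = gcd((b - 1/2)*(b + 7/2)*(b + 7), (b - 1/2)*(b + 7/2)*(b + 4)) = b^2 + 3*b - 7/4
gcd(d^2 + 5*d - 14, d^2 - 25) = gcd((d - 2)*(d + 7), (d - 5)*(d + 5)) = 1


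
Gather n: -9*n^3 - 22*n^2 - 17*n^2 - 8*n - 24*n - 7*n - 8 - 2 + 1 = -9*n^3 - 39*n^2 - 39*n - 9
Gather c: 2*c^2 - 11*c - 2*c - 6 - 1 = 2*c^2 - 13*c - 7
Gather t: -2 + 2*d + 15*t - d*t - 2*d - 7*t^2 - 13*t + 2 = -7*t^2 + t*(2 - d)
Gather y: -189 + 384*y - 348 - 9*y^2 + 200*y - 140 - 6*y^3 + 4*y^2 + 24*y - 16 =-6*y^3 - 5*y^2 + 608*y - 693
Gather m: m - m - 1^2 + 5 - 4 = 0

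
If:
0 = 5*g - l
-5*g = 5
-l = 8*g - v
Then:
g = -1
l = -5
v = -13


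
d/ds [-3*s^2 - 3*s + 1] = -6*s - 3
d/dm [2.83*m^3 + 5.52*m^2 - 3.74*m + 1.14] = 8.49*m^2 + 11.04*m - 3.74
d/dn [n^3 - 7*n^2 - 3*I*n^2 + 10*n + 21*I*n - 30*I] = 3*n^2 - 14*n - 6*I*n + 10 + 21*I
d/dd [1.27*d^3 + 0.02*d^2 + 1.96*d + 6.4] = 3.81*d^2 + 0.04*d + 1.96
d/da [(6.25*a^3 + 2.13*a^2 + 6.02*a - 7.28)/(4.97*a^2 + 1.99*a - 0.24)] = (31.0625*a^4 + 24.875*a^3 - 30.1807*a^2 + 71.3408*a + 13.0424)/(24.7009*a^4 + 19.7806*a^3 + 1.5745*a^2 - 0.9552*a + 0.0576)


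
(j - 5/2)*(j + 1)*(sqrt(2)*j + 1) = sqrt(2)*j^3 - 3*sqrt(2)*j^2/2 + j^2 - 5*sqrt(2)*j/2 - 3*j/2 - 5/2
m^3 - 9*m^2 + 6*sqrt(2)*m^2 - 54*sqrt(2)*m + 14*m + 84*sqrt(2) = (m - 7)*(m - 2)*(m + 6*sqrt(2))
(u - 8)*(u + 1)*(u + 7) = u^3 - 57*u - 56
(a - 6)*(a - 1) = a^2 - 7*a + 6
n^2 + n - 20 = (n - 4)*(n + 5)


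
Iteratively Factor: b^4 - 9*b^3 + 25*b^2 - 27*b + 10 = (b - 5)*(b^3 - 4*b^2 + 5*b - 2) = (b - 5)*(b - 1)*(b^2 - 3*b + 2) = (b - 5)*(b - 1)^2*(b - 2)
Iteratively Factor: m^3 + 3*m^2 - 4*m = (m)*(m^2 + 3*m - 4) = m*(m + 4)*(m - 1)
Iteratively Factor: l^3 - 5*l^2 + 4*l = (l)*(l^2 - 5*l + 4) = l*(l - 4)*(l - 1)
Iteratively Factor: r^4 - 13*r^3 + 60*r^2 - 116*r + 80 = (r - 2)*(r^3 - 11*r^2 + 38*r - 40) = (r - 2)^2*(r^2 - 9*r + 20) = (r - 5)*(r - 2)^2*(r - 4)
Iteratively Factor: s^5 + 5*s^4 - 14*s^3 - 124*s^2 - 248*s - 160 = (s + 2)*(s^4 + 3*s^3 - 20*s^2 - 84*s - 80) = (s - 5)*(s + 2)*(s^3 + 8*s^2 + 20*s + 16) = (s - 5)*(s + 2)^2*(s^2 + 6*s + 8) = (s - 5)*(s + 2)^2*(s + 4)*(s + 2)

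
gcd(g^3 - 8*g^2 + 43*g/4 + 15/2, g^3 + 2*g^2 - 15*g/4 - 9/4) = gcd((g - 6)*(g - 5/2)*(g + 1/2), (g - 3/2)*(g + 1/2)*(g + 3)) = g + 1/2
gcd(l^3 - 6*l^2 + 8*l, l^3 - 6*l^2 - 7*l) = l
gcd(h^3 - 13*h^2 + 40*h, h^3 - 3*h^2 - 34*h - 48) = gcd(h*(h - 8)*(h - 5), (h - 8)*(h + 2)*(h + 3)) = h - 8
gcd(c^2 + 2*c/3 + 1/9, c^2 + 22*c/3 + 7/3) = c + 1/3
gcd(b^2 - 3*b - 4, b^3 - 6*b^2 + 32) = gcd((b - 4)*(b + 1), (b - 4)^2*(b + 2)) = b - 4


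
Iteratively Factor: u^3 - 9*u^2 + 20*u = (u - 5)*(u^2 - 4*u) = u*(u - 5)*(u - 4)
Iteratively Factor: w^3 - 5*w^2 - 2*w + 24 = (w - 4)*(w^2 - w - 6) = (w - 4)*(w - 3)*(w + 2)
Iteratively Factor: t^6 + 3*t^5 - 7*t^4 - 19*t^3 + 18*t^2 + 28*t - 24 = (t + 2)*(t^5 + t^4 - 9*t^3 - t^2 + 20*t - 12) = (t - 1)*(t + 2)*(t^4 + 2*t^3 - 7*t^2 - 8*t + 12) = (t - 1)*(t + 2)*(t + 3)*(t^3 - t^2 - 4*t + 4) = (t - 1)*(t + 2)^2*(t + 3)*(t^2 - 3*t + 2) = (t - 2)*(t - 1)*(t + 2)^2*(t + 3)*(t - 1)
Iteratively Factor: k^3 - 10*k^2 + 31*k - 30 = (k - 2)*(k^2 - 8*k + 15) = (k - 3)*(k - 2)*(k - 5)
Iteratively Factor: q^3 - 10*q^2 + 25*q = (q)*(q^2 - 10*q + 25) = q*(q - 5)*(q - 5)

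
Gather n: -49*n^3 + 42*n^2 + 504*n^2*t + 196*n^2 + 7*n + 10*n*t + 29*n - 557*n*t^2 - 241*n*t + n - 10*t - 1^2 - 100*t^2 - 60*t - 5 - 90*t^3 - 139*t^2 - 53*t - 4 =-49*n^3 + n^2*(504*t + 238) + n*(-557*t^2 - 231*t + 37) - 90*t^3 - 239*t^2 - 123*t - 10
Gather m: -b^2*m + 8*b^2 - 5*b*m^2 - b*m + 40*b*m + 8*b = 8*b^2 - 5*b*m^2 + 8*b + m*(-b^2 + 39*b)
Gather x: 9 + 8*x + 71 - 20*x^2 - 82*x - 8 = -20*x^2 - 74*x + 72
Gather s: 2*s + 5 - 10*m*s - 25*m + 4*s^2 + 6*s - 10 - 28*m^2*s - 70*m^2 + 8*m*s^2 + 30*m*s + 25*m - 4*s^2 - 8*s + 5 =-70*m^2 + 8*m*s^2 + s*(-28*m^2 + 20*m)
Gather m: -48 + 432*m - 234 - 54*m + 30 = 378*m - 252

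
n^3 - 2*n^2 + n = n*(n - 1)^2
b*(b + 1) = b^2 + b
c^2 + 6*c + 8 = (c + 2)*(c + 4)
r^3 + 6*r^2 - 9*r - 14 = (r - 2)*(r + 1)*(r + 7)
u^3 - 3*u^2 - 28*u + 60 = (u - 6)*(u - 2)*(u + 5)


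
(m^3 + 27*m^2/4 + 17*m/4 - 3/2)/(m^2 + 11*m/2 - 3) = (4*m^2 + 3*m - 1)/(2*(2*m - 1))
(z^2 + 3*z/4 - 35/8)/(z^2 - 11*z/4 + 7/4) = (z + 5/2)/(z - 1)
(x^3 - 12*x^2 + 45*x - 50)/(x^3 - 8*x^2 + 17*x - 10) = (x - 5)/(x - 1)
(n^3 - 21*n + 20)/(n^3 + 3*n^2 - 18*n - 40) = (n - 1)/(n + 2)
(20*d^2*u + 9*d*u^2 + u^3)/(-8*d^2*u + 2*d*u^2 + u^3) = (5*d + u)/(-2*d + u)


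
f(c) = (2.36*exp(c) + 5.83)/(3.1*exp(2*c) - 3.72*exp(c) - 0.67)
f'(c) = (2.36*exp(c) + 5.83)*(-6.2*exp(2*c) + 3.72*exp(c))/(3.1*exp(2*c) - 3.72*exp(c) - 0.67)^2 + 2.36*exp(c)/(3.1*exp(2*c) - 3.72*exp(c) - 0.67)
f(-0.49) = -4.07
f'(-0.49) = -0.92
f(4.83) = 0.01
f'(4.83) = -0.01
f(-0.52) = -4.05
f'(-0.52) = -0.74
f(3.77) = 0.02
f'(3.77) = -0.02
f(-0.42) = -4.16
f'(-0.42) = -1.42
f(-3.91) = -7.91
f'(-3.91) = 0.70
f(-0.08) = -5.48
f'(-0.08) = -8.42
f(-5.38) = -8.50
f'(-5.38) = 0.19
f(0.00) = -6.35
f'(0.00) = -14.03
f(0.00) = -6.35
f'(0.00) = -14.03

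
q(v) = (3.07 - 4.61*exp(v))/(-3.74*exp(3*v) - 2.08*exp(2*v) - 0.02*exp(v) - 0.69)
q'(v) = (3.07 - 4.61*exp(v))*(11.22*exp(3*v) + 4.16*exp(2*v) + 0.02*exp(v))/(-3.74*exp(3*v) - 2.08*exp(2*v) - 0.02*exp(v) - 0.69)^2 - 4.61*exp(v)/(-3.74*exp(3*v) - 2.08*exp(2*v) - 0.02*exp(v) - 0.69) = (-34.4828*exp(3*v) + 24.8566*exp(2*v) + 12.7712*exp(v) + 3.2423)*exp(v)/(13.9876*exp(6*v) + 15.5584*exp(5*v) + 4.476*exp(4*v) + 5.2444*exp(3*v) + 2.8708*exp(2*v) + 0.0276*exp(v) + 0.4761)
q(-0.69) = -0.45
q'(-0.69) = 2.02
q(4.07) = 0.00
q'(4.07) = -0.00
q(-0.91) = -0.95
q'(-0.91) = 2.50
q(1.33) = 0.06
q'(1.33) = -0.10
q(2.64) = 0.01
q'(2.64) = -0.01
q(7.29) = 0.00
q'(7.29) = -0.00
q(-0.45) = -0.05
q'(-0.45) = 1.26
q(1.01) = 0.10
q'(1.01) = -0.15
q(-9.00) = -4.45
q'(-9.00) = 0.00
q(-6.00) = -4.43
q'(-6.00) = 0.02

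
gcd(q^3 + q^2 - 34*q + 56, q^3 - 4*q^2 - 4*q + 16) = q^2 - 6*q + 8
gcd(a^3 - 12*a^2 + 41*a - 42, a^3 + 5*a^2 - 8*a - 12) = a - 2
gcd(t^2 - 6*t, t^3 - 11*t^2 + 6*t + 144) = t - 6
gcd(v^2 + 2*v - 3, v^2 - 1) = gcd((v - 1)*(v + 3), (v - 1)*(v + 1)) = v - 1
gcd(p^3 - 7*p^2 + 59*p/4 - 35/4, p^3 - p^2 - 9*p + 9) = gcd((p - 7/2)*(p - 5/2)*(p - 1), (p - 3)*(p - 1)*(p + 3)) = p - 1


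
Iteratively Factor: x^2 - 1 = (x + 1)*(x - 1)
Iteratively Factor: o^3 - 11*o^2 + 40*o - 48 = (o - 4)*(o^2 - 7*o + 12) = (o - 4)^2*(o - 3)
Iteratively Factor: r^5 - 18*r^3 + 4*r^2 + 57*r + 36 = (r + 1)*(r^4 - r^3 - 17*r^2 + 21*r + 36) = (r - 3)*(r + 1)*(r^3 + 2*r^2 - 11*r - 12) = (r - 3)^2*(r + 1)*(r^2 + 5*r + 4) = (r - 3)^2*(r + 1)^2*(r + 4)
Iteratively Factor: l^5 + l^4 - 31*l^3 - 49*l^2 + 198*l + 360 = (l + 3)*(l^4 - 2*l^3 - 25*l^2 + 26*l + 120) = (l + 2)*(l + 3)*(l^3 - 4*l^2 - 17*l + 60) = (l - 3)*(l + 2)*(l + 3)*(l^2 - l - 20) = (l - 3)*(l + 2)*(l + 3)*(l + 4)*(l - 5)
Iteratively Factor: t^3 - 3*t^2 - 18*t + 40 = (t - 2)*(t^2 - t - 20) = (t - 2)*(t + 4)*(t - 5)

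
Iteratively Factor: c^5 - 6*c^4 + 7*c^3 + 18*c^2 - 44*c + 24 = (c - 2)*(c^4 - 4*c^3 - c^2 + 16*c - 12) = (c - 2)*(c - 1)*(c^3 - 3*c^2 - 4*c + 12) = (c - 3)*(c - 2)*(c - 1)*(c^2 - 4) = (c - 3)*(c - 2)*(c - 1)*(c + 2)*(c - 2)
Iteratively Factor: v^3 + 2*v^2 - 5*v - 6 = (v + 3)*(v^2 - v - 2) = (v + 1)*(v + 3)*(v - 2)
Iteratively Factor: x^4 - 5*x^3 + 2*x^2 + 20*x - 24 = (x - 3)*(x^3 - 2*x^2 - 4*x + 8) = (x - 3)*(x - 2)*(x^2 - 4) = (x - 3)*(x - 2)*(x + 2)*(x - 2)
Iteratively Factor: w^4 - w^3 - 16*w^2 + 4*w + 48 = (w - 2)*(w^3 + w^2 - 14*w - 24) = (w - 4)*(w - 2)*(w^2 + 5*w + 6) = (w - 4)*(w - 2)*(w + 2)*(w + 3)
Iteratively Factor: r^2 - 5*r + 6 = (r - 3)*(r - 2)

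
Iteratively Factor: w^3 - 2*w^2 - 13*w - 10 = (w - 5)*(w^2 + 3*w + 2) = (w - 5)*(w + 1)*(w + 2)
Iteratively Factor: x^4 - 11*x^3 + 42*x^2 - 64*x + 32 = (x - 4)*(x^3 - 7*x^2 + 14*x - 8) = (x - 4)^2*(x^2 - 3*x + 2) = (x - 4)^2*(x - 2)*(x - 1)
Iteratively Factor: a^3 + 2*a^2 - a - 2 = (a - 1)*(a^2 + 3*a + 2) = (a - 1)*(a + 2)*(a + 1)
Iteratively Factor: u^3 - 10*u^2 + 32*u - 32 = (u - 2)*(u^2 - 8*u + 16) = (u - 4)*(u - 2)*(u - 4)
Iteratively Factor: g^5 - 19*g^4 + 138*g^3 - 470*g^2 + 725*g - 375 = (g - 5)*(g^4 - 14*g^3 + 68*g^2 - 130*g + 75) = (g - 5)*(g - 3)*(g^3 - 11*g^2 + 35*g - 25) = (g - 5)^2*(g - 3)*(g^2 - 6*g + 5) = (g - 5)^3*(g - 3)*(g - 1)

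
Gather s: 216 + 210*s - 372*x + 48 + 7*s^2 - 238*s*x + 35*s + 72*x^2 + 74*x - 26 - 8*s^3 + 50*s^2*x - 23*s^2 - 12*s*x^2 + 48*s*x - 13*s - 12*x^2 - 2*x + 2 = -8*s^3 + s^2*(50*x - 16) + s*(-12*x^2 - 190*x + 232) + 60*x^2 - 300*x + 240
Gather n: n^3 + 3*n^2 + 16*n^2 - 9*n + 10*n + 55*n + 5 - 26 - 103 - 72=n^3 + 19*n^2 + 56*n - 196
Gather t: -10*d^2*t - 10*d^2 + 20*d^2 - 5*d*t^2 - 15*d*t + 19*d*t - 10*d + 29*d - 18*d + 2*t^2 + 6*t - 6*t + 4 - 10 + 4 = 10*d^2 + d + t^2*(2 - 5*d) + t*(-10*d^2 + 4*d) - 2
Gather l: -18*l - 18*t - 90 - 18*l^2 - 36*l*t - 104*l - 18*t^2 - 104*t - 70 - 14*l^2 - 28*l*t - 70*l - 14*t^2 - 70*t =-32*l^2 + l*(-64*t - 192) - 32*t^2 - 192*t - 160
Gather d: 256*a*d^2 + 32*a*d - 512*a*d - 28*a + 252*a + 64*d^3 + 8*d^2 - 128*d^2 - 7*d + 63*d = 224*a + 64*d^3 + d^2*(256*a - 120) + d*(56 - 480*a)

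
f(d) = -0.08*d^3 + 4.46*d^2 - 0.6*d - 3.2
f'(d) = -0.24*d^2 + 8.92*d - 0.6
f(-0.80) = 0.18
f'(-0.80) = -7.89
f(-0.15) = -3.01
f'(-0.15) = -1.94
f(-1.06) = 2.54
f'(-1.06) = -10.32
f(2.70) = 26.12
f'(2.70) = 21.73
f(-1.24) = 4.55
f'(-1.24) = -12.03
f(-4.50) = 97.10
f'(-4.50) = -45.60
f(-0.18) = -2.95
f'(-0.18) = -2.21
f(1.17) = 2.08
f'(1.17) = 9.51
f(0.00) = -3.20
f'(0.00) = -0.60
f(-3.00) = 40.90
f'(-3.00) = -29.52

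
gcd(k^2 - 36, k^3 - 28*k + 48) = k + 6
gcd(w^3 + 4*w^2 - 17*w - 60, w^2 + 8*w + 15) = w^2 + 8*w + 15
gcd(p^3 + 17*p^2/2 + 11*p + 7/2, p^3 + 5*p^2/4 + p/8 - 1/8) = p^2 + 3*p/2 + 1/2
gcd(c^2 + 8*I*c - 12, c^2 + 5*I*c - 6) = c + 2*I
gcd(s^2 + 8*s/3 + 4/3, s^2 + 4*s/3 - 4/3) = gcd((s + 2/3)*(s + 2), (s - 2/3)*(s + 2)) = s + 2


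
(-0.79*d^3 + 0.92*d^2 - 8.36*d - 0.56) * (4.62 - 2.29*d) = 1.8091*d^4 - 5.7566*d^3 + 23.3948*d^2 - 37.3408*d - 2.5872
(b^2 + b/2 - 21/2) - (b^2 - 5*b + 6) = 11*b/2 - 33/2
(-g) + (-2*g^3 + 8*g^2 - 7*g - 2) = -2*g^3 + 8*g^2 - 8*g - 2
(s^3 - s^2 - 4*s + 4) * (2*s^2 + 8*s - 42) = 2*s^5 + 6*s^4 - 58*s^3 + 18*s^2 + 200*s - 168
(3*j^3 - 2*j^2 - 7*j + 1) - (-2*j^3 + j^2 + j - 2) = 5*j^3 - 3*j^2 - 8*j + 3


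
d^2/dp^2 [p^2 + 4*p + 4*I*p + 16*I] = 2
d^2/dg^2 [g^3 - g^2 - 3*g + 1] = 6*g - 2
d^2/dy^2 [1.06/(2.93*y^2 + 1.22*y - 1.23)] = (-18.199988*y^2 - 7.578152*y + 1.06*(5.86*y + 1.22)*(11.72*y + 2.44) + 7.640268)/(2.93*y^2 + 1.22*y - 1.23)^3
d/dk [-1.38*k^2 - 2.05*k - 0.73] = -2.76*k - 2.05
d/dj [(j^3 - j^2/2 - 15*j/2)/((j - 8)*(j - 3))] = (j^2 - 16*j - 20)/(j^2 - 16*j + 64)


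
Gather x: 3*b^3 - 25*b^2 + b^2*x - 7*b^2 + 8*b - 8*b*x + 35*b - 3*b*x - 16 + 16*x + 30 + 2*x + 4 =3*b^3 - 32*b^2 + 43*b + x*(b^2 - 11*b + 18) + 18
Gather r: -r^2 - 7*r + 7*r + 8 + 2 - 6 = 4 - r^2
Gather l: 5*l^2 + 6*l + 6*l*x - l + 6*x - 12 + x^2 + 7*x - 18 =5*l^2 + l*(6*x + 5) + x^2 + 13*x - 30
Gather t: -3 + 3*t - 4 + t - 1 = 4*t - 8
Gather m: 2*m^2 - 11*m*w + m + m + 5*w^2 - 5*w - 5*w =2*m^2 + m*(2 - 11*w) + 5*w^2 - 10*w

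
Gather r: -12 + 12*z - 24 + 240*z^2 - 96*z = 240*z^2 - 84*z - 36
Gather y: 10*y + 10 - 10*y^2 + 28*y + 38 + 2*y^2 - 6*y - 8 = -8*y^2 + 32*y + 40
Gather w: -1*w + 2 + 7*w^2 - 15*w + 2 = 7*w^2 - 16*w + 4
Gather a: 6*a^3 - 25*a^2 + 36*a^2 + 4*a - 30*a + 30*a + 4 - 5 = 6*a^3 + 11*a^2 + 4*a - 1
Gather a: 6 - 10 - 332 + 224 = -112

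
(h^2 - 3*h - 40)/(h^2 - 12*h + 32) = (h + 5)/(h - 4)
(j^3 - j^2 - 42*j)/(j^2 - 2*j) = (j^2 - j - 42)/(j - 2)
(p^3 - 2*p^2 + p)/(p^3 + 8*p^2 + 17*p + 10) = p*(p^2 - 2*p + 1)/(p^3 + 8*p^2 + 17*p + 10)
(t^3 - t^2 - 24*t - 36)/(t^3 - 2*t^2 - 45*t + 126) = (t^2 + 5*t + 6)/(t^2 + 4*t - 21)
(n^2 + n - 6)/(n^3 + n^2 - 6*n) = 1/n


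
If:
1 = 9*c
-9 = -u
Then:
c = 1/9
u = 9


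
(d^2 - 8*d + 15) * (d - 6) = d^3 - 14*d^2 + 63*d - 90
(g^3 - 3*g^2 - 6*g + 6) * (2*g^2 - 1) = 2*g^5 - 6*g^4 - 13*g^3 + 15*g^2 + 6*g - 6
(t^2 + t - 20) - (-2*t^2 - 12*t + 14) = 3*t^2 + 13*t - 34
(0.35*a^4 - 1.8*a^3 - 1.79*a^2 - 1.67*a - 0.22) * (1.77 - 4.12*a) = -1.442*a^5 + 8.0355*a^4 + 4.1888*a^3 + 3.7121*a^2 - 2.0495*a - 0.3894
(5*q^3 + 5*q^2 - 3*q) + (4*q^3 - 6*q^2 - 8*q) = 9*q^3 - q^2 - 11*q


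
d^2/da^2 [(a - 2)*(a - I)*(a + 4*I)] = 6*a - 4 + 6*I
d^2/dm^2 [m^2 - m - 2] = 2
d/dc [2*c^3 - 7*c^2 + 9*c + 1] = 6*c^2 - 14*c + 9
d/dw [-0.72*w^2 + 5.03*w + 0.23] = 5.03 - 1.44*w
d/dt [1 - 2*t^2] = -4*t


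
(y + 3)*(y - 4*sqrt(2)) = y^2 - 4*sqrt(2)*y + 3*y - 12*sqrt(2)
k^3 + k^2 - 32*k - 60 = (k - 6)*(k + 2)*(k + 5)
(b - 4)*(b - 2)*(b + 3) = b^3 - 3*b^2 - 10*b + 24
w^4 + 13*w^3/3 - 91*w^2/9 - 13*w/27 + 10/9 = (w - 5/3)*(w - 1/3)*(w + 1/3)*(w + 6)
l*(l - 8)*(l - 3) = l^3 - 11*l^2 + 24*l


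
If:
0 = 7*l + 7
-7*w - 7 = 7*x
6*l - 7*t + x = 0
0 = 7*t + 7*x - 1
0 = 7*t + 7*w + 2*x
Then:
No Solution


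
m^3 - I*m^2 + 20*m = m*(m - 5*I)*(m + 4*I)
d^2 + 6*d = d*(d + 6)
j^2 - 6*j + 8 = (j - 4)*(j - 2)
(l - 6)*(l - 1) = l^2 - 7*l + 6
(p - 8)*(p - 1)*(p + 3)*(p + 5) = p^4 - p^3 - 49*p^2 - 71*p + 120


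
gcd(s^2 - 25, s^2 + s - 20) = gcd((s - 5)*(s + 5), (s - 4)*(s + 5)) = s + 5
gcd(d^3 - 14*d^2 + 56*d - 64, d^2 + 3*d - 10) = d - 2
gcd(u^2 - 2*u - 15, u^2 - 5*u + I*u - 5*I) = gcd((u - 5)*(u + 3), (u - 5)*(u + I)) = u - 5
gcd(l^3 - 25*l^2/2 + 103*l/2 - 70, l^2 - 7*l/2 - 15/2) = l - 5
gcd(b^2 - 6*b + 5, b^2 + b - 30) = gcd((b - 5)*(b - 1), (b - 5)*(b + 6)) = b - 5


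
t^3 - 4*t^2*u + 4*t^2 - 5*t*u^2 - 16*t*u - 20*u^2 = (t + 4)*(t - 5*u)*(t + u)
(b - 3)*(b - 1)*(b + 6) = b^3 + 2*b^2 - 21*b + 18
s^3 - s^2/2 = s^2*(s - 1/2)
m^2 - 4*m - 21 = (m - 7)*(m + 3)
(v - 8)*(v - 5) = v^2 - 13*v + 40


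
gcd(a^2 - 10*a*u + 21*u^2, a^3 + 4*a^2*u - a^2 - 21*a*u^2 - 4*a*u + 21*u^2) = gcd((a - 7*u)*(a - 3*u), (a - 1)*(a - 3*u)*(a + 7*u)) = -a + 3*u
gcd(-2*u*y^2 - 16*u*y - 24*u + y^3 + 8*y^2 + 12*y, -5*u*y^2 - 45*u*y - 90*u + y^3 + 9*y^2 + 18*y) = y + 6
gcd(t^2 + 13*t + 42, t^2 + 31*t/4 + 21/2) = t + 6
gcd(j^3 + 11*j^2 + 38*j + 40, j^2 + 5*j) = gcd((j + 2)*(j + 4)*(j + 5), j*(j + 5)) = j + 5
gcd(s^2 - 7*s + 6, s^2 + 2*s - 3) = s - 1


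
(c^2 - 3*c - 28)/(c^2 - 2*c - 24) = (c - 7)/(c - 6)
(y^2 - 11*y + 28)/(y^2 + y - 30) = (y^2 - 11*y + 28)/(y^2 + y - 30)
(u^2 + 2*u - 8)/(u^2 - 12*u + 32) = (u^2 + 2*u - 8)/(u^2 - 12*u + 32)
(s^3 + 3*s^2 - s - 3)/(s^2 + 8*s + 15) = (s^2 - 1)/(s + 5)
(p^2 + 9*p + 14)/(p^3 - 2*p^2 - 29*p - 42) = (p + 7)/(p^2 - 4*p - 21)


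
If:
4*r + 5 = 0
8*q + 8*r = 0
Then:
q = 5/4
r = -5/4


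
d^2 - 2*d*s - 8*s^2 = (d - 4*s)*(d + 2*s)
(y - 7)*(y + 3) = y^2 - 4*y - 21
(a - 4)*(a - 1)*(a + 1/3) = a^3 - 14*a^2/3 + 7*a/3 + 4/3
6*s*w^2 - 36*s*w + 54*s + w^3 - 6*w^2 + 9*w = (6*s + w)*(w - 3)^2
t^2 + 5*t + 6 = (t + 2)*(t + 3)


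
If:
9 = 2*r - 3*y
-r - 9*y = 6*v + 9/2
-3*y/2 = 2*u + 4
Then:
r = 3*y/2 + 9/2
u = -3*y/4 - 2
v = -7*y/4 - 3/2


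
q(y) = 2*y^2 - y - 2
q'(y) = 4*y - 1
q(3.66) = 21.13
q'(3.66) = 13.64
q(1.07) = -0.78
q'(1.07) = 3.28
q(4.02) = 26.30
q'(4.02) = 15.08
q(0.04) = -2.04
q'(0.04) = -0.84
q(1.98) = 3.86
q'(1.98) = 6.92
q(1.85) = 3.00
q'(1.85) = 6.40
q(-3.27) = 22.66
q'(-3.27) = -14.08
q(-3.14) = 20.86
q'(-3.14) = -13.56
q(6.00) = 64.00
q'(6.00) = 23.00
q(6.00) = 64.00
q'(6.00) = 23.00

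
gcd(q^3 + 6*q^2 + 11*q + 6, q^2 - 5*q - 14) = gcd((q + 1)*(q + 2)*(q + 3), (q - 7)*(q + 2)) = q + 2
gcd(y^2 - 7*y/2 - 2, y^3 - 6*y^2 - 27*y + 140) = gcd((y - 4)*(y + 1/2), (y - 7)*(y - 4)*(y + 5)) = y - 4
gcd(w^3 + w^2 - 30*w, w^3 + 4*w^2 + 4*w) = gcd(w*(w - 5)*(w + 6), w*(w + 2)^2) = w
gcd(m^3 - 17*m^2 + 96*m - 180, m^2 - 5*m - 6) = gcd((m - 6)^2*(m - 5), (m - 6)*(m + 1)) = m - 6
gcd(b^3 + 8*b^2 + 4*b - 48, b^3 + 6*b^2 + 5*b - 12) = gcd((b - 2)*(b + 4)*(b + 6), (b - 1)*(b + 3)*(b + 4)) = b + 4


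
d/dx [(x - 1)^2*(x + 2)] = 3*x^2 - 3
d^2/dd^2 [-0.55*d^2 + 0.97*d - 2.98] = -1.10000000000000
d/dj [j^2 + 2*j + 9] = 2*j + 2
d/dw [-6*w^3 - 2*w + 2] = -18*w^2 - 2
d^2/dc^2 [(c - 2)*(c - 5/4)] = 2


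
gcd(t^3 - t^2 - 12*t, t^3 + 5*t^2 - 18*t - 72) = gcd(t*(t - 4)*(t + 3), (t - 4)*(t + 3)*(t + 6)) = t^2 - t - 12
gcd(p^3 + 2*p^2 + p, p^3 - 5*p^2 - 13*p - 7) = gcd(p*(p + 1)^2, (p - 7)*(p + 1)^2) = p^2 + 2*p + 1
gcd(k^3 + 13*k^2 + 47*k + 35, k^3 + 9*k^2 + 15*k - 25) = k + 5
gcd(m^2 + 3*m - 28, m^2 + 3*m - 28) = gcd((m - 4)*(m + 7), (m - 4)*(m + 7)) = m^2 + 3*m - 28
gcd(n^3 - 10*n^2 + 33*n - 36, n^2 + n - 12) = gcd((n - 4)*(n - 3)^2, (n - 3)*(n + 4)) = n - 3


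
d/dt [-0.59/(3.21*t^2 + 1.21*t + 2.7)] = (3.7878*t + 0.7139)/(3.21*t^2 + 1.21*t + 2.7)^2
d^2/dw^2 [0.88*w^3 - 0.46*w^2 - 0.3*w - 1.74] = 5.28*w - 0.92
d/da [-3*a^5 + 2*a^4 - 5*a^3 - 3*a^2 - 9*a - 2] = -15*a^4 + 8*a^3 - 15*a^2 - 6*a - 9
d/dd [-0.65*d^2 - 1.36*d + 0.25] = -1.3*d - 1.36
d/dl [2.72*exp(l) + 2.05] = 2.72*exp(l)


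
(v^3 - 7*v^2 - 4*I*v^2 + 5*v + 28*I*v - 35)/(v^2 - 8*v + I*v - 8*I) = (v^2 - v*(7 + 5*I) + 35*I)/(v - 8)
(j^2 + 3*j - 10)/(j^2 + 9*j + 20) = (j - 2)/(j + 4)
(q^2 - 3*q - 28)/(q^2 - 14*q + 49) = (q + 4)/(q - 7)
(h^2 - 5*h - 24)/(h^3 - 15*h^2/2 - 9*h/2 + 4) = 2*(h + 3)/(2*h^2 + h - 1)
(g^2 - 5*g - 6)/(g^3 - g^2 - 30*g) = (g + 1)/(g*(g + 5))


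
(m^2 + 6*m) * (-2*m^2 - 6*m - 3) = -2*m^4 - 18*m^3 - 39*m^2 - 18*m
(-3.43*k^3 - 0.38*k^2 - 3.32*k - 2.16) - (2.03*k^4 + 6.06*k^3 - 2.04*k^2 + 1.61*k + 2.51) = -2.03*k^4 - 9.49*k^3 + 1.66*k^2 - 4.93*k - 4.67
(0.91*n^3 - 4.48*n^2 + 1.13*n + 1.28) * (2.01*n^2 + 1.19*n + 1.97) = 1.8291*n^5 - 7.9219*n^4 - 1.2672*n^3 - 4.9081*n^2 + 3.7493*n + 2.5216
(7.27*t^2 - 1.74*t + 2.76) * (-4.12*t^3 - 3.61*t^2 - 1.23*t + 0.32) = -29.9524*t^5 - 19.0759*t^4 - 14.0319*t^3 - 5.497*t^2 - 3.9516*t + 0.8832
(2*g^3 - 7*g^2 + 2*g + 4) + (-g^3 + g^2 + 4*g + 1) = g^3 - 6*g^2 + 6*g + 5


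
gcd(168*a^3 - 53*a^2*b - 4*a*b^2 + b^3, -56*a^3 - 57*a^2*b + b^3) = 56*a^2 + a*b - b^2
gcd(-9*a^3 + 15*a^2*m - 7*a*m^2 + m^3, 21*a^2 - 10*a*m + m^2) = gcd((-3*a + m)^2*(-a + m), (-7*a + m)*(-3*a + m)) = 3*a - m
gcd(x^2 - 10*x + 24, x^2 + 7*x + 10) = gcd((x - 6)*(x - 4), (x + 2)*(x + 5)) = 1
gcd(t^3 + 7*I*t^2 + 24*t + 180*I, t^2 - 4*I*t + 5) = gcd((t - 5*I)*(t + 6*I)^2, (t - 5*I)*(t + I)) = t - 5*I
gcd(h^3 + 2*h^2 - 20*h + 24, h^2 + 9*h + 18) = h + 6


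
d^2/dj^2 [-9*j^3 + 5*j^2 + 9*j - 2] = 10 - 54*j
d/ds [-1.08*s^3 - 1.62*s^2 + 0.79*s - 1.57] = -3.24*s^2 - 3.24*s + 0.79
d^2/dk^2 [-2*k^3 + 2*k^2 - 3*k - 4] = 4 - 12*k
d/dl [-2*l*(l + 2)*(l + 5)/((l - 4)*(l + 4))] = 2*(-l^4 + 58*l^2 + 224*l + 160)/(l^4 - 32*l^2 + 256)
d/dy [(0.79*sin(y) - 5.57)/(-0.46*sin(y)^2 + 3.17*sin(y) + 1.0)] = (0.3634*sin(y)^2 - 5.1244*sin(y) + 18.4469)*cos(y)/(0.2116*sin(y)^4 - 2.9164*sin(y)^3 + 9.1289*sin(y)^2 + 6.34*sin(y) + 1.0)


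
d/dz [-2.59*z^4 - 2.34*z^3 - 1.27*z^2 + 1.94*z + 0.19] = -10.36*z^3 - 7.02*z^2 - 2.54*z + 1.94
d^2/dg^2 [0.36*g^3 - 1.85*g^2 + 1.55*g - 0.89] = 2.16*g - 3.7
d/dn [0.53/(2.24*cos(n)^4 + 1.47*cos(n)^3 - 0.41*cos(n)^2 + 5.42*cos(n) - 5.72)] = (4.7488*cos(n)^3 + 2.3373*cos(n)^2 - 0.4346*cos(n) + 2.8726)*sin(n)/(2.24*cos(n)^4 + 1.47*cos(n)^3 - 0.41*cos(n)^2 + 5.42*cos(n) - 5.72)^2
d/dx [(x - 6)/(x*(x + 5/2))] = 4*(-x^2 + 12*x + 15)/(x^2*(4*x^2 + 20*x + 25))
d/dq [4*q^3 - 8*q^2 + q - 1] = 12*q^2 - 16*q + 1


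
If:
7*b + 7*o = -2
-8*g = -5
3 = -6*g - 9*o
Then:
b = 13/28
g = 5/8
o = -3/4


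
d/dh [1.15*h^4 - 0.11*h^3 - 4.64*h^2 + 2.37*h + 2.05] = 4.6*h^3 - 0.33*h^2 - 9.28*h + 2.37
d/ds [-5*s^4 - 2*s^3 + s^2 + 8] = 2*s*(-10*s^2 - 3*s + 1)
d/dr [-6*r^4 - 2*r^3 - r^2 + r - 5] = -24*r^3 - 6*r^2 - 2*r + 1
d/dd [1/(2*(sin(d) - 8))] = -cos(d)/(2*(sin(d) - 8)^2)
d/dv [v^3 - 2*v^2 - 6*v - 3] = 3*v^2 - 4*v - 6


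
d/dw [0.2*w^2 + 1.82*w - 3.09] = 0.4*w + 1.82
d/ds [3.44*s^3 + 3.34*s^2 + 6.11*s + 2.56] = 10.32*s^2 + 6.68*s + 6.11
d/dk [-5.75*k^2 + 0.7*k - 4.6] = 0.7 - 11.5*k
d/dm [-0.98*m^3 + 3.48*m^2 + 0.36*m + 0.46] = -2.94*m^2 + 6.96*m + 0.36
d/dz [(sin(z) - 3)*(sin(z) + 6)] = (2*sin(z) + 3)*cos(z)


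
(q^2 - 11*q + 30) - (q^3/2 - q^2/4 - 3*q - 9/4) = -q^3/2 + 5*q^2/4 - 8*q + 129/4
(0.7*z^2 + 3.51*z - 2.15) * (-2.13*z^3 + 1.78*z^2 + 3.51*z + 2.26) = -1.491*z^5 - 6.2303*z^4 + 13.2843*z^3 + 10.0751*z^2 + 0.3861*z - 4.859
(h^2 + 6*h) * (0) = 0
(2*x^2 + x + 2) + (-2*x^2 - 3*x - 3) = -2*x - 1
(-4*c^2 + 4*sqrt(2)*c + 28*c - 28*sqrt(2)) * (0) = 0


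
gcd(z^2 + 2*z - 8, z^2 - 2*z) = z - 2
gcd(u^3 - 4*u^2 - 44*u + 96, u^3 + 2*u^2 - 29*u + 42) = u - 2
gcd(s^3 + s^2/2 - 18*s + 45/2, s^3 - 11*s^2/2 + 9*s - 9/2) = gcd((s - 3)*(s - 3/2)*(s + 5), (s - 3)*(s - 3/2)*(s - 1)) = s^2 - 9*s/2 + 9/2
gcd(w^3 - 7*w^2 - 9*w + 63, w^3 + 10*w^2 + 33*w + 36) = w + 3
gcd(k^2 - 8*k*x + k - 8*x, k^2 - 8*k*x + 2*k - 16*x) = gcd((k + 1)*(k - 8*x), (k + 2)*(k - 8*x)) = -k + 8*x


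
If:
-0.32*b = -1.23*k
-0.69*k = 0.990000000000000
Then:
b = -5.51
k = -1.43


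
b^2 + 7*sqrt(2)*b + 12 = (b + sqrt(2))*(b + 6*sqrt(2))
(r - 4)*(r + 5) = r^2 + r - 20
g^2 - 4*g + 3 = (g - 3)*(g - 1)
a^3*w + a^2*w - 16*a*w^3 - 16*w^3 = (a - 4*w)*(a + 4*w)*(a*w + w)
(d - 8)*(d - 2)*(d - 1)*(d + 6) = d^4 - 5*d^3 - 40*d^2 + 140*d - 96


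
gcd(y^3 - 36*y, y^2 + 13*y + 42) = y + 6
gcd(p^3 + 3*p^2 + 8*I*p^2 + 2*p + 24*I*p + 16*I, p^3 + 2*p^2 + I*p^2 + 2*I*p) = p + 2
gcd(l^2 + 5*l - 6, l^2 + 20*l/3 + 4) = l + 6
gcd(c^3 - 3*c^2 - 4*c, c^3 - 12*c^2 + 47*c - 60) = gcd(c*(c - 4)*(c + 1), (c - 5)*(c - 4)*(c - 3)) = c - 4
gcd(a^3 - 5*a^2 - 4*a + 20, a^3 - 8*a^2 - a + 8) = 1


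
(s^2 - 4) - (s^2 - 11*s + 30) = 11*s - 34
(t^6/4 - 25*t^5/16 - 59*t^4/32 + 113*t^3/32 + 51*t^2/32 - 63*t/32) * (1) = t^6/4 - 25*t^5/16 - 59*t^4/32 + 113*t^3/32 + 51*t^2/32 - 63*t/32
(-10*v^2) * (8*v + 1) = -80*v^3 - 10*v^2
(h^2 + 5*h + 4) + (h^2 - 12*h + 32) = 2*h^2 - 7*h + 36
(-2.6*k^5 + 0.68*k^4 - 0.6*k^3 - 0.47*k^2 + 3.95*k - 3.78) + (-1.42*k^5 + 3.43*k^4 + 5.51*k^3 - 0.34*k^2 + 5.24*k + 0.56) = -4.02*k^5 + 4.11*k^4 + 4.91*k^3 - 0.81*k^2 + 9.19*k - 3.22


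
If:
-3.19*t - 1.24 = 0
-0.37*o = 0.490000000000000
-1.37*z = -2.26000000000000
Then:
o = -1.32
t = -0.39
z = 1.65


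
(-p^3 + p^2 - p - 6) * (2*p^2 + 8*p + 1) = -2*p^5 - 6*p^4 + 5*p^3 - 19*p^2 - 49*p - 6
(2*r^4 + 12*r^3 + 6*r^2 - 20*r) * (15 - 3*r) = -6*r^5 - 6*r^4 + 162*r^3 + 150*r^2 - 300*r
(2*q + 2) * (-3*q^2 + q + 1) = -6*q^3 - 4*q^2 + 4*q + 2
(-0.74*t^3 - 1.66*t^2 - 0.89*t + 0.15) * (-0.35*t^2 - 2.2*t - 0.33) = 0.259*t^5 + 2.209*t^4 + 4.2077*t^3 + 2.4533*t^2 - 0.0363*t - 0.0495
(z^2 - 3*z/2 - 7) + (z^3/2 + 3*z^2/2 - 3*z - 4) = z^3/2 + 5*z^2/2 - 9*z/2 - 11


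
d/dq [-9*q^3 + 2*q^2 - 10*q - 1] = -27*q^2 + 4*q - 10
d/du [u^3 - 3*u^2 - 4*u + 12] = 3*u^2 - 6*u - 4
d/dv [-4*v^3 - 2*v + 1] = -12*v^2 - 2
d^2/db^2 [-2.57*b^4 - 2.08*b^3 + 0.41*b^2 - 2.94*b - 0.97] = -30.84*b^2 - 12.48*b + 0.82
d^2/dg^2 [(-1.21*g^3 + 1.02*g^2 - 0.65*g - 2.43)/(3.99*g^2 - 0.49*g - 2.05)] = (-2.8421709430404e-14*g^4 - 37.083158*g^3 - 189.349188*g^2 - 33.904842*g - 31.040306)/(63.521199*g^6 - 23.402547*g^5 - 95.034618*g^4 + 23.930081*g^3 + 48.82731*g^2 - 6.177675*g - 8.615125)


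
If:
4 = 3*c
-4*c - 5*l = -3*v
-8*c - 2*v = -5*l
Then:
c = 4/3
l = 128/15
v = 16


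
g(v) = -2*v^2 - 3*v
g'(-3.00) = 9.00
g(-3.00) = -9.00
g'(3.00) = -15.00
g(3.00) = -27.00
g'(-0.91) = 0.64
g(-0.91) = 1.07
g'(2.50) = -13.00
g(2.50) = -20.00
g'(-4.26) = 14.04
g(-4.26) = -23.52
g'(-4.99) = 16.96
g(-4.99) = -34.83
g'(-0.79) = 0.16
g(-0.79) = 1.12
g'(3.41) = -16.64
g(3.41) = -33.49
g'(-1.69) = 3.76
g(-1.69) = -0.64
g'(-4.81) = 16.24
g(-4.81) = -31.84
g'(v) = -4*v - 3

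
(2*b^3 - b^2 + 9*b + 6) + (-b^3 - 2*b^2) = b^3 - 3*b^2 + 9*b + 6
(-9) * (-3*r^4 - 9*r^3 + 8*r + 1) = 27*r^4 + 81*r^3 - 72*r - 9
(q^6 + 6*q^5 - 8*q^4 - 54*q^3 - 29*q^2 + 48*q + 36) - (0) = q^6 + 6*q^5 - 8*q^4 - 54*q^3 - 29*q^2 + 48*q + 36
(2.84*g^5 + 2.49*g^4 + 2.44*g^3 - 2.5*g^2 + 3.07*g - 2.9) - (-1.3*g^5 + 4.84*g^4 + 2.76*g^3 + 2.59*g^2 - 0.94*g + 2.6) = 4.14*g^5 - 2.35*g^4 - 0.32*g^3 - 5.09*g^2 + 4.01*g - 5.5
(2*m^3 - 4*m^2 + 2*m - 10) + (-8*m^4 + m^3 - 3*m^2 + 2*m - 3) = -8*m^4 + 3*m^3 - 7*m^2 + 4*m - 13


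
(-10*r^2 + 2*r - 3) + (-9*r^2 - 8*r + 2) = -19*r^2 - 6*r - 1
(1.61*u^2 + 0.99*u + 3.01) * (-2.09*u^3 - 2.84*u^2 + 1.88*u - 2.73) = -3.3649*u^5 - 6.6415*u^4 - 6.0757*u^3 - 11.0825*u^2 + 2.9561*u - 8.2173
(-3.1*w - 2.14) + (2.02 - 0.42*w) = -3.52*w - 0.12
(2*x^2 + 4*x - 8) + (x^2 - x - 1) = 3*x^2 + 3*x - 9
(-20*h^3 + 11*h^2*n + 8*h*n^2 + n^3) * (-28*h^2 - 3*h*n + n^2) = 560*h^5 - 248*h^4*n - 277*h^3*n^2 - 41*h^2*n^3 + 5*h*n^4 + n^5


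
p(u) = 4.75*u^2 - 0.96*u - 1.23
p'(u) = 9.5*u - 0.96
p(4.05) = 72.79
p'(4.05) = 37.52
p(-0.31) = -0.48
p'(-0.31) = -3.90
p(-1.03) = 4.80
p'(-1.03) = -10.74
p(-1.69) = 13.96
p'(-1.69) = -17.02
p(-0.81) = 2.66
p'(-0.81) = -8.66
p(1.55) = 8.69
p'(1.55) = 13.76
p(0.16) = -1.26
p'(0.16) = 0.56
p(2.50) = 26.06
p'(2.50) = 22.79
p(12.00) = 671.25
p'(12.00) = 113.04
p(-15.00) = 1081.92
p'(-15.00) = -143.46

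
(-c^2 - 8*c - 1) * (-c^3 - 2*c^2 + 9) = c^5 + 10*c^4 + 17*c^3 - 7*c^2 - 72*c - 9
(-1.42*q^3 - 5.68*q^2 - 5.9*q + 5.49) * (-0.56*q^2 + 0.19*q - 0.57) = 0.7952*q^5 + 2.911*q^4 + 3.0342*q^3 - 0.957800000000001*q^2 + 4.4061*q - 3.1293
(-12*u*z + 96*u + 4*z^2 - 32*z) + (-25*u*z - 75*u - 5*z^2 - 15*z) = -37*u*z + 21*u - z^2 - 47*z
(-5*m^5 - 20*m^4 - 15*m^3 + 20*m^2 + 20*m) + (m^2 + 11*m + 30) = -5*m^5 - 20*m^4 - 15*m^3 + 21*m^2 + 31*m + 30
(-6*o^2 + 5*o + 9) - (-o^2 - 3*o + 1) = -5*o^2 + 8*o + 8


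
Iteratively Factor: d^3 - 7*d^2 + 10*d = (d)*(d^2 - 7*d + 10) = d*(d - 5)*(d - 2)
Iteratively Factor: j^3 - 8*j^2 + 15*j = (j - 3)*(j^2 - 5*j) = j*(j - 3)*(j - 5)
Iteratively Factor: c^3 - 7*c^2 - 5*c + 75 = (c - 5)*(c^2 - 2*c - 15) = (c - 5)^2*(c + 3)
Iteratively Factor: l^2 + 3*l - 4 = (l - 1)*(l + 4)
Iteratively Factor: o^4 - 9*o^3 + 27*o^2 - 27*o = (o)*(o^3 - 9*o^2 + 27*o - 27) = o*(o - 3)*(o^2 - 6*o + 9) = o*(o - 3)^2*(o - 3)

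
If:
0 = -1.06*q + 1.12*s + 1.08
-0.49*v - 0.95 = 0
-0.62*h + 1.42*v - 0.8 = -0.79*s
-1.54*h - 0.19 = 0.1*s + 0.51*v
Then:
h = 0.22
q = 5.95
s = 4.67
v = -1.94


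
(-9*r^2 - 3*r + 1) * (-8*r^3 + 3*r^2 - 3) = 72*r^5 - 3*r^4 - 17*r^3 + 30*r^2 + 9*r - 3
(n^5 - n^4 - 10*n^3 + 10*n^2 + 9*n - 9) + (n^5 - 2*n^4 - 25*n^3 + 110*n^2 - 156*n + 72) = 2*n^5 - 3*n^4 - 35*n^3 + 120*n^2 - 147*n + 63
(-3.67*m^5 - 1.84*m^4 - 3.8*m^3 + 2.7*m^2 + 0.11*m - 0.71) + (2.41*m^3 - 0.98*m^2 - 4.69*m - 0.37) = -3.67*m^5 - 1.84*m^4 - 1.39*m^3 + 1.72*m^2 - 4.58*m - 1.08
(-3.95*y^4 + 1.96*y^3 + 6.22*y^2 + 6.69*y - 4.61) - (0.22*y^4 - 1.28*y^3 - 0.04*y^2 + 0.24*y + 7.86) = -4.17*y^4 + 3.24*y^3 + 6.26*y^2 + 6.45*y - 12.47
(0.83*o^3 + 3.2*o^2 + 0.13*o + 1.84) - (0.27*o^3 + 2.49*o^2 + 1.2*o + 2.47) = 0.56*o^3 + 0.71*o^2 - 1.07*o - 0.63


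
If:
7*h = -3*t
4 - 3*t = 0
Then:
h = -4/7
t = 4/3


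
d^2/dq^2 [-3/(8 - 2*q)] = 3/(q - 4)^3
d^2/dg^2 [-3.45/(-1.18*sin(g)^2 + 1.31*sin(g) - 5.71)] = (-19.21512*sin(g)^4 + 15.99903*sin(g)^3 + 115.883775*sin(g)^2 - 57.804405*sin(g) - 34.64973)/(1.18*sin(g)^2 - 1.31*sin(g) + 5.71)^3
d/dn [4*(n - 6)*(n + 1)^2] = 4*(n + 1)*(3*n - 11)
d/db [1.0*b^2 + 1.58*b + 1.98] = 2.0*b + 1.58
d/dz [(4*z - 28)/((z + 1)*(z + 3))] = 4*(-z^2 + 14*z + 31)/(z^4 + 8*z^3 + 22*z^2 + 24*z + 9)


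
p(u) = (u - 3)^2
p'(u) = 2*u - 6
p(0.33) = 7.13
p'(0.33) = -5.34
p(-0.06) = 9.36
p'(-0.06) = -6.12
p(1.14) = 3.46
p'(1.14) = -3.72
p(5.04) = 4.16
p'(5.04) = 4.08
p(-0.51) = 12.32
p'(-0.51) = -7.02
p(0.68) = 5.38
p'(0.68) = -4.64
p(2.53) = 0.22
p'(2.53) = -0.94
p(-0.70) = 13.69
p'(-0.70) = -7.40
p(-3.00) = 36.00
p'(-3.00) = -12.00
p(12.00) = 81.00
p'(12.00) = 18.00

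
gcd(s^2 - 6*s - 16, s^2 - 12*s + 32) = s - 8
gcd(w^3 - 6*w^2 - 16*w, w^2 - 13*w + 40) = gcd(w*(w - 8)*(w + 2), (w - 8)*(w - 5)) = w - 8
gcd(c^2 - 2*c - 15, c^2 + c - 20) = 1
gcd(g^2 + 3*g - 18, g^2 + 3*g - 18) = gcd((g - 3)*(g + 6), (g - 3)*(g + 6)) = g^2 + 3*g - 18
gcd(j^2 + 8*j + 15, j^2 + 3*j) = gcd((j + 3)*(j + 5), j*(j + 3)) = j + 3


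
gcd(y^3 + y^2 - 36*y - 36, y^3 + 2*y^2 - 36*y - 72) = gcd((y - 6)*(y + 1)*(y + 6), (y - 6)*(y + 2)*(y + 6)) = y^2 - 36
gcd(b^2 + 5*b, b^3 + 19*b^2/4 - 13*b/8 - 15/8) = b + 5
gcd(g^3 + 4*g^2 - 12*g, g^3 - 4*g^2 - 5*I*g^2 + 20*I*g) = g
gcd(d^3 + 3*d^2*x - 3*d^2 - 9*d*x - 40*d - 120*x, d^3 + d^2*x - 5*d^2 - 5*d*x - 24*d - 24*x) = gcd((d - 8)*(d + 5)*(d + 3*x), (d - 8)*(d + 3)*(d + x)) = d - 8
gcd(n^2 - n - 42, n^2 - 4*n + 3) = 1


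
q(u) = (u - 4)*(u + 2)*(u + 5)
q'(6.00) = 126.00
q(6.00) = 176.00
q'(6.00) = 126.00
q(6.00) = 176.00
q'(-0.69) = -20.71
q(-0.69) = -26.48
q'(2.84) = 23.24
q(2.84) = -44.02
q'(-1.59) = -19.96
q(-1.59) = -7.82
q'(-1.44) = -20.42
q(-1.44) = -10.85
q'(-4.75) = 21.19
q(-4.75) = 6.02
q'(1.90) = 4.23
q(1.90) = -56.51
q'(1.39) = -3.86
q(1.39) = -56.54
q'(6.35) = 141.07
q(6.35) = 222.72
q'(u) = (u - 4)*(u + 2) + (u - 4)*(u + 5) + (u + 2)*(u + 5) = 3*u^2 + 6*u - 18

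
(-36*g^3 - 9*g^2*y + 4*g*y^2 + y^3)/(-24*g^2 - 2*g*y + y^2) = (-9*g^2 + y^2)/(-6*g + y)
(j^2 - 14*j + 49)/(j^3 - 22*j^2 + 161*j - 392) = 1/(j - 8)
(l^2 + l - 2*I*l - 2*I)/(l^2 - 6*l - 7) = (l - 2*I)/(l - 7)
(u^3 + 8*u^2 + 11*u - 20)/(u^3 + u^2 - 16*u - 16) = (u^2 + 4*u - 5)/(u^2 - 3*u - 4)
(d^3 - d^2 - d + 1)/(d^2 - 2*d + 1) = d + 1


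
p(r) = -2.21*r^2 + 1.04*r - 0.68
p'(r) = 1.04 - 4.42*r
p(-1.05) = -4.21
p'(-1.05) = 5.68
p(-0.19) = -0.96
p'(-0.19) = 1.88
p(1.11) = -2.25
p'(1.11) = -3.87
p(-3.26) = -27.56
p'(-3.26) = 15.45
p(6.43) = -85.37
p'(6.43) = -27.38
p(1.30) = -3.06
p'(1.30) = -4.71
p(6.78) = -95.22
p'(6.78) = -28.93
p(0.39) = -0.61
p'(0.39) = -0.68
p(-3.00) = -23.69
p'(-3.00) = 14.30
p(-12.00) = -331.40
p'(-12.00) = 54.08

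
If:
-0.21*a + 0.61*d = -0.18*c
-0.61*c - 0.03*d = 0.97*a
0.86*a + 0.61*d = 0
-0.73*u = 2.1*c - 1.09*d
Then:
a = 0.00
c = 0.00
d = 0.00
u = 0.00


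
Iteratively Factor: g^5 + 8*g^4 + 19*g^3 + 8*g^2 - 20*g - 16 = (g + 2)*(g^4 + 6*g^3 + 7*g^2 - 6*g - 8) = (g + 1)*(g + 2)*(g^3 + 5*g^2 + 2*g - 8) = (g + 1)*(g + 2)*(g + 4)*(g^2 + g - 2) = (g - 1)*(g + 1)*(g + 2)*(g + 4)*(g + 2)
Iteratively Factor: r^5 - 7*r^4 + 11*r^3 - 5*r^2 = (r)*(r^4 - 7*r^3 + 11*r^2 - 5*r) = r^2*(r^3 - 7*r^2 + 11*r - 5) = r^2*(r - 1)*(r^2 - 6*r + 5) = r^2*(r - 1)^2*(r - 5)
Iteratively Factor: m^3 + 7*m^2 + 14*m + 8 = (m + 1)*(m^2 + 6*m + 8) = (m + 1)*(m + 2)*(m + 4)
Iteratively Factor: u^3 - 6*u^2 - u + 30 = (u - 3)*(u^2 - 3*u - 10) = (u - 5)*(u - 3)*(u + 2)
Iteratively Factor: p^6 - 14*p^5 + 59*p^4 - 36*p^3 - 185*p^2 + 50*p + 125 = (p - 5)*(p^5 - 9*p^4 + 14*p^3 + 34*p^2 - 15*p - 25) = (p - 5)^2*(p^4 - 4*p^3 - 6*p^2 + 4*p + 5) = (p - 5)^3*(p^3 + p^2 - p - 1) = (p - 5)^3*(p + 1)*(p^2 - 1) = (p - 5)^3*(p - 1)*(p + 1)*(p + 1)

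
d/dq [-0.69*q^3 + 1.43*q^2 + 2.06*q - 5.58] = -2.07*q^2 + 2.86*q + 2.06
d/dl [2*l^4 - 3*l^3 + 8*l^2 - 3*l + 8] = 8*l^3 - 9*l^2 + 16*l - 3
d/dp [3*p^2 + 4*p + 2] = 6*p + 4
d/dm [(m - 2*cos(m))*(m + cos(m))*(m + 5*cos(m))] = -4*m^2*sin(m) + 3*m^2 + 7*m*sin(2*m) + 8*m*cos(m) + 30*sin(m)*cos(m)^2 - 7*cos(m)^2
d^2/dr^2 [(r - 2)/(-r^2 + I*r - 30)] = 2*(-(r - 2)*(2*r - I)^2 + (3*r - 2 - I)*(r^2 - I*r + 30))/(r^2 - I*r + 30)^3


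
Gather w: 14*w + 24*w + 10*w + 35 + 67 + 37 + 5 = 48*w + 144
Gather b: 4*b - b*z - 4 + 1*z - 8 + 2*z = b*(4 - z) + 3*z - 12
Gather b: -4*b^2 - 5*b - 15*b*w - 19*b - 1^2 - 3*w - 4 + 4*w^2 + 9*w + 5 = -4*b^2 + b*(-15*w - 24) + 4*w^2 + 6*w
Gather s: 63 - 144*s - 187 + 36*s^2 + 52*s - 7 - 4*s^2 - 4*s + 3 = 32*s^2 - 96*s - 128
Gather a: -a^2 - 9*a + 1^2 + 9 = -a^2 - 9*a + 10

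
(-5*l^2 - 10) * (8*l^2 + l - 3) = -40*l^4 - 5*l^3 - 65*l^2 - 10*l + 30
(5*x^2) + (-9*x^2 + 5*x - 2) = -4*x^2 + 5*x - 2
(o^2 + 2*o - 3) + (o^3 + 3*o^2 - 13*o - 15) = o^3 + 4*o^2 - 11*o - 18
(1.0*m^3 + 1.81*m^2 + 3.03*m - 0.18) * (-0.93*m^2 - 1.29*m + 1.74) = -0.93*m^5 - 2.9733*m^4 - 3.4128*m^3 - 0.5919*m^2 + 5.5044*m - 0.3132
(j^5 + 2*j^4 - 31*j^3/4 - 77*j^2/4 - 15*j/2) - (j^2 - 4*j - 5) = j^5 + 2*j^4 - 31*j^3/4 - 81*j^2/4 - 7*j/2 + 5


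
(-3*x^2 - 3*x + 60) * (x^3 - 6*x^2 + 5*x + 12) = -3*x^5 + 15*x^4 + 63*x^3 - 411*x^2 + 264*x + 720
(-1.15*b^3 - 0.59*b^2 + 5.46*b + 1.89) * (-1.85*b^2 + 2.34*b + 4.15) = 2.1275*b^5 - 1.5995*b^4 - 16.2541*b^3 + 6.8314*b^2 + 27.0816*b + 7.8435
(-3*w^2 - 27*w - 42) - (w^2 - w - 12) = -4*w^2 - 26*w - 30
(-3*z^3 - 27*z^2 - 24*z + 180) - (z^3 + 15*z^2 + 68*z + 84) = -4*z^3 - 42*z^2 - 92*z + 96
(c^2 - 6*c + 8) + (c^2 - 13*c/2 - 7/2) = 2*c^2 - 25*c/2 + 9/2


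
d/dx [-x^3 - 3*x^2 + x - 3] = -3*x^2 - 6*x + 1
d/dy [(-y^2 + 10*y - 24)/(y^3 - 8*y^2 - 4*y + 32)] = (y^4 - 20*y^3 + 156*y^2 - 448*y + 224)/(y^6 - 16*y^5 + 56*y^4 + 128*y^3 - 496*y^2 - 256*y + 1024)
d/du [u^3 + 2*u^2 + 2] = u*(3*u + 4)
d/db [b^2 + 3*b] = 2*b + 3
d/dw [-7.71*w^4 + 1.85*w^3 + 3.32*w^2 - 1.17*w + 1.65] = -30.84*w^3 + 5.55*w^2 + 6.64*w - 1.17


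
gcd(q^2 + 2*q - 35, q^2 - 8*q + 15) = q - 5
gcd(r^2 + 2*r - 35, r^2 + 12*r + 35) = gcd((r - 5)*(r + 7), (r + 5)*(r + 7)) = r + 7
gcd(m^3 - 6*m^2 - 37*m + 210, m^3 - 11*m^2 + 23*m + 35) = m^2 - 12*m + 35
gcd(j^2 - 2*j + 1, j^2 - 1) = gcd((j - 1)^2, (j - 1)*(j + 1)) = j - 1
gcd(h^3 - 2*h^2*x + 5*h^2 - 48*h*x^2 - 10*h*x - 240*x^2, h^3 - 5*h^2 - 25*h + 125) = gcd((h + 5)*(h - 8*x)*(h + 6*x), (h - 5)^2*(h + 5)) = h + 5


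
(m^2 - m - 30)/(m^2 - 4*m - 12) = (m + 5)/(m + 2)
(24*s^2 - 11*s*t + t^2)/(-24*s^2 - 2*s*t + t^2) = (-24*s^2 + 11*s*t - t^2)/(24*s^2 + 2*s*t - t^2)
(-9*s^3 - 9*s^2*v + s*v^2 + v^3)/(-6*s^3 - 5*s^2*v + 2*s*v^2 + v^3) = (3*s - v)/(2*s - v)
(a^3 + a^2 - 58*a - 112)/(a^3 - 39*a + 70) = (a^2 - 6*a - 16)/(a^2 - 7*a + 10)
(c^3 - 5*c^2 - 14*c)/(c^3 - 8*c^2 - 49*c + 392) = c*(c + 2)/(c^2 - c - 56)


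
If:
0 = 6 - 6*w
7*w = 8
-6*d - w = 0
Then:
No Solution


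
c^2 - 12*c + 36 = (c - 6)^2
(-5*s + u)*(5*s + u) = -25*s^2 + u^2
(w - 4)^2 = w^2 - 8*w + 16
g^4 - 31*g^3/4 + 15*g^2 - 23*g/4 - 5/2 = (g - 5)*(g - 2)*(g - 1)*(g + 1/4)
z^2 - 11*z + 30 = (z - 6)*(z - 5)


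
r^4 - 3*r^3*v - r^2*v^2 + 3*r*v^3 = r*(r - 3*v)*(r - v)*(r + v)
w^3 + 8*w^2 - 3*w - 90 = (w - 3)*(w + 5)*(w + 6)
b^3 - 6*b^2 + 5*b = b*(b - 5)*(b - 1)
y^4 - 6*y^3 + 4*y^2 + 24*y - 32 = (y - 4)*(y - 2)^2*(y + 2)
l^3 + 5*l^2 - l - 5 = (l - 1)*(l + 1)*(l + 5)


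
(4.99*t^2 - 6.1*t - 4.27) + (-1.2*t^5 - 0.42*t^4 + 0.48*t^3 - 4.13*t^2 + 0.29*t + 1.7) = -1.2*t^5 - 0.42*t^4 + 0.48*t^3 + 0.86*t^2 - 5.81*t - 2.57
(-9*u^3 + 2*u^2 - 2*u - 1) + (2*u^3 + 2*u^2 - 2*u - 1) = -7*u^3 + 4*u^2 - 4*u - 2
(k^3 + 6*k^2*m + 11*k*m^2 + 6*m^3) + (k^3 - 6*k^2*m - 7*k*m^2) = 2*k^3 + 4*k*m^2 + 6*m^3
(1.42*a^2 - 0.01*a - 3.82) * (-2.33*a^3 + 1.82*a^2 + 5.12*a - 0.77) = -3.3086*a^5 + 2.6077*a^4 + 16.1528*a^3 - 8.097*a^2 - 19.5507*a + 2.9414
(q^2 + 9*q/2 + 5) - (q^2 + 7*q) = 5 - 5*q/2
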